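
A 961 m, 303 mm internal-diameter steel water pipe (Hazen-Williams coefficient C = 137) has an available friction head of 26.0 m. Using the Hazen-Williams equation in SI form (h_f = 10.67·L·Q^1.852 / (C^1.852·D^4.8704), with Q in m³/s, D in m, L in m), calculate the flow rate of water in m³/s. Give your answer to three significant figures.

Q ≈ 0.235 m³/s

Rearranging: Q = [h_f·C^1.852·D^4.8704 / (10.67·L)]^(1/1.852)
Q = [26.0·137^1.852·0.303^4.8704 / (10.67·961)]^0.540 = 0.2351 m³/s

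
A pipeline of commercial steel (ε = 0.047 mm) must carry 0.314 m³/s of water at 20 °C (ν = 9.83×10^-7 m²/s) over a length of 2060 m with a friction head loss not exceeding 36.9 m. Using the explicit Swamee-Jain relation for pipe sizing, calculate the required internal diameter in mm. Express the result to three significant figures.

D ≈ 366 mm

Swamee-Jain (Type III): D = 0.66·[ε^1.25·(LQ²/(gh_f))^4.75 + ν·Q^9.4·(L/(gh_f))^5.2]^0.04
LQ²/(gh_f) = 0.5611; L/(gh_f) = 5.691
Term 1 = ε^1.25·(…)^4.75 = 2.50×10^-7; Term 2 = ν·Q^9.4·(…)^5.2 = 1.55×10^-7
D = 0.66·(2.50×10^-7 + 1.55×10^-7)^0.04 = 0.3663 m = 366 mm
Check: V = 2.98 m/s, Re = 1.11×10^6, f = 0.01380, h_f = 35.1 m ≈ 36.9 m ✓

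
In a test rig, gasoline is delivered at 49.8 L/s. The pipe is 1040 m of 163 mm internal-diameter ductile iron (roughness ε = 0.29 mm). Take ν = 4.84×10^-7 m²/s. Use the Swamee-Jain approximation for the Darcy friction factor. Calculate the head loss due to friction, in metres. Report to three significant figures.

V = 4Q/(πD²) = 4·0.0498/(π·0.163²) = 2.387 m/s
Re = VD/ν = 2.387·0.163/4.84×10^-7 = 8.04×10^5 → turbulent
ε/D = 0.29/163 = 0.00178
Swamee-Jain: f = 0.02305
h_f = f(L/D)V²/(2g) = 0.02305·(1040/0.163)·2.387²/(2·9.81) = 42.69 m

h_f ≈ 42.7 m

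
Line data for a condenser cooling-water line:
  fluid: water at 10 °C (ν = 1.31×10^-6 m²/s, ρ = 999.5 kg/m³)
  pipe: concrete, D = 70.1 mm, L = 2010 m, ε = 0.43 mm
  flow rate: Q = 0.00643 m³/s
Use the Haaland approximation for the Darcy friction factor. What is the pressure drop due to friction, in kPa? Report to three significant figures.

V = 4Q/(πD²) = 4·0.00643/(π·0.0701²) = 1.666 m/s
Re = VD/ν = 1.666·0.0701/1.31×10^-6 = 8.92×10^4 → turbulent
ε/D = 0.43/70.1 = 0.00613
Haaland: f = 0.03324
h_f = f(L/D)V²/(2g) = 0.03324·(2010/0.0701)·1.666²/(2·9.81) = 134.8 m
Δp = ρg·h_f = 999.5·9.81·134.8 = 1322 kPa

Δp ≈ 1320 kPa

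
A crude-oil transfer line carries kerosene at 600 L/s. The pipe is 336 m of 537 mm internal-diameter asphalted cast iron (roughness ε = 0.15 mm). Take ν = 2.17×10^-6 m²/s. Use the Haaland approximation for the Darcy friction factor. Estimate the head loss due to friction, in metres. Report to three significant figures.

h_f ≈ 3.52 m

V = 4Q/(πD²) = 4·0.600/(π·0.537²) = 2.649 m/s
Re = VD/ν = 2.649·0.537/2.17×10^-6 = 6.56×10^5 → turbulent
ε/D = 0.15/537 = 2.79×10^-4
Haaland: f = 0.01572
h_f = f(L/D)V²/(2g) = 0.01572·(336/0.537)·2.649²/(2·9.81) = 3.519 m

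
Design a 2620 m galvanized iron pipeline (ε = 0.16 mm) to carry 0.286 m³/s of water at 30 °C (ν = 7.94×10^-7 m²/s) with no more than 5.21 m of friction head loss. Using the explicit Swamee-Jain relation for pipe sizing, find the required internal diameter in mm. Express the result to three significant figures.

Swamee-Jain (Type III): D = 0.66·[ε^1.25·(LQ²/(gh_f))^4.75 + ν·Q^9.4·(L/(gh_f))^5.2]^0.04
LQ²/(gh_f) = 4.193; L/(gh_f) = 51.26
Term 1 = ε^1.25·(…)^4.75 = 0.0163; Term 2 = ν·Q^9.4·(…)^5.2 = 0.00479
D = 0.66·(0.0163 + 0.00479)^0.04 = 0.5656 m = 566 mm
Check: V = 1.14 m/s, Re = 8.11×10^5, f = 0.01576, h_f = 4.82 m ≈ 5.21 m ✓

D ≈ 566 mm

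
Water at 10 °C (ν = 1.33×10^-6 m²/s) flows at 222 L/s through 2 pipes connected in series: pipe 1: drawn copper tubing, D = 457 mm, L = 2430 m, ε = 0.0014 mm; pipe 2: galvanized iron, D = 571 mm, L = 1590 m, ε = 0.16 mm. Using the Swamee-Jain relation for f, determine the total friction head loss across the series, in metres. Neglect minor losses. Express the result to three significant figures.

Pipe 1: V = 1.353 m/s, Re = 4.65×10^5, ε/D = 3.06×10^-6, f = 0.01331, h_1 = f(L/D)V²/2g = 6.607 m
Pipe 2: V = 0.8669 m/s, Re = 3.72×10^5, ε/D = 2.80×10^-4, f = 0.01659, h_2 = f(L/D)V²/2g = 1.770 m
Series → Q common, losses add: H = Σh = 8.377 m

H ≈ 8.38 m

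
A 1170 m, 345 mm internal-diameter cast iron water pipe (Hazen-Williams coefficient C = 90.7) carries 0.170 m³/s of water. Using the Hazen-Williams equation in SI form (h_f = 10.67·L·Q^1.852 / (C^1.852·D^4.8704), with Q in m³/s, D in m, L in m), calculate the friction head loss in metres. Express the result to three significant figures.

h_f ≈ 19.8 m

h_f = 10.67·1170·0.170^1.852 / (90.7^1.852·0.345^4.8704) = 19.80 m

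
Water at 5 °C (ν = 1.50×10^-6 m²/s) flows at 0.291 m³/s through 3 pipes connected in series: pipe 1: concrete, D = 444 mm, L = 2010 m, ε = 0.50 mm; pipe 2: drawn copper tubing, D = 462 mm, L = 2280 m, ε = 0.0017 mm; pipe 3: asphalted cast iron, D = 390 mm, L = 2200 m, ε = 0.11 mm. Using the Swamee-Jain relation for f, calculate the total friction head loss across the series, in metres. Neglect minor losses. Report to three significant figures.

H ≈ 54.1 m

Pipe 1: V = 1.879 m/s, Re = 5.56×10^5, ε/D = 0.00113, f = 0.02083, h_1 = f(L/D)V²/2g = 16.98 m
Pipe 2: V = 1.736 m/s, Re = 5.35×10^5, ε/D = 3.68×10^-6, f = 0.01300, h_2 = f(L/D)V²/2g = 9.851 m
Pipe 3: V = 2.436 m/s, Re = 6.33×10^5, ε/D = 2.82×10^-4, f = 0.01598, h_3 = f(L/D)V²/2g = 27.26 m
Series → Q common, losses add: H = Σh = 54.08 m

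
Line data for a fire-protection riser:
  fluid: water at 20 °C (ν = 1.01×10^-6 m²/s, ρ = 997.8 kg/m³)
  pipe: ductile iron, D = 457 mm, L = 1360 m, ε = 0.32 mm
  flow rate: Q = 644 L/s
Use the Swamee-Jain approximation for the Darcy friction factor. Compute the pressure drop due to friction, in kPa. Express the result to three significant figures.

Δp ≈ 420 kPa

V = 4Q/(πD²) = 4·0.644/(π·0.457²) = 3.926 m/s
Re = VD/ν = 3.926·0.457/1.01×10^-6 = 1.78×10^6 → turbulent
ε/D = 0.32/457 = 7.00×10^-4
Swamee-Jain: f = 0.01833
h_f = f(L/D)V²/(2g) = 0.01833·(1360/0.457)·3.926²/(2·9.81) = 42.86 m
Δp = ρg·h_f = 997.8·9.81·42.86 = 419.6 kPa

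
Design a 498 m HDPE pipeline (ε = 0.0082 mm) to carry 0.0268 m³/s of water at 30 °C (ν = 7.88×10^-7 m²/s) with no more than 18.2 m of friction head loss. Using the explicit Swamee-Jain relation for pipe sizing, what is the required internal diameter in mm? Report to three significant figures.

Swamee-Jain (Type III): D = 0.66·[ε^1.25·(LQ²/(gh_f))^4.75 + ν·Q^9.4·(L/(gh_f))^5.2]^0.04
LQ²/(gh_f) = 0.002003; L/(gh_f) = 2.789
Term 1 = ε^1.25·(…)^4.75 = 6.69×10^-20; Term 2 = ν·Q^9.4·(…)^5.2 = 2.74×10^-19
D = 0.66·(6.69×10^-20 + 2.74×10^-19)^0.04 = 0.1205 m = 120 mm
Check: V = 2.35 m/s, Re = 3.59×10^5, f = 0.01473, h_f = 17.2 m ≈ 18.2 m ✓

D ≈ 120 mm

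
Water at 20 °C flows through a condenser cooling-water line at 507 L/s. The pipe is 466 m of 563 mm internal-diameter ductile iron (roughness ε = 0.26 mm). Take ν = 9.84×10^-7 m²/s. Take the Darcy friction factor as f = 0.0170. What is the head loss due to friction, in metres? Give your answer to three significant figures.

h_f ≈ 2.97 m

V = 4Q/(πD²) = 4·0.507/(π·0.563²) = 2.037 m/s
h_f = f(L/D)V²/(2g) = 0.01700·(466/0.563)·2.037²/(2·9.81) = 2.975 m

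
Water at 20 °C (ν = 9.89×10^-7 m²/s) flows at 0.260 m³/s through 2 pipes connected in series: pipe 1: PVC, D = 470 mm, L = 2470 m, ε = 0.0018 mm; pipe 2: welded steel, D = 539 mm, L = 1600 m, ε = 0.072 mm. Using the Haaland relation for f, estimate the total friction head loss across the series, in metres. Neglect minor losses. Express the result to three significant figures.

H ≈ 10.2 m

Pipe 1: V = 1.499 m/s, Re = 7.12×10^5, ε/D = 3.83×10^-6, f = 0.01233, h_1 = f(L/D)V²/2g = 7.416 m
Pipe 2: V = 1.139 m/s, Re = 6.21×10^5, ε/D = 1.34×10^-4, f = 0.01433, h_2 = f(L/D)V²/2g = 2.814 m
Series → Q common, losses add: H = Σh = 10.23 m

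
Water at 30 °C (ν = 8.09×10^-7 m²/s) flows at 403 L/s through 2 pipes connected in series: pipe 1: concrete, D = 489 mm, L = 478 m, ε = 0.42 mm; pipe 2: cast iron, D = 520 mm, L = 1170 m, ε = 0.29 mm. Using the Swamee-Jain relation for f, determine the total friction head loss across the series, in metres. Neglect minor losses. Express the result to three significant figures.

H ≈ 11.7 m

Pipe 1: V = 2.146 m/s, Re = 1.30×10^6, ε/D = 8.59×10^-4, f = 0.01927, h_1 = f(L/D)V²/2g = 4.421 m
Pipe 2: V = 1.898 m/s, Re = 1.22×10^6, ε/D = 5.58×10^-4, f = 0.01759, h_2 = f(L/D)V²/2g = 7.264 m
Series → Q common, losses add: H = Σh = 11.69 m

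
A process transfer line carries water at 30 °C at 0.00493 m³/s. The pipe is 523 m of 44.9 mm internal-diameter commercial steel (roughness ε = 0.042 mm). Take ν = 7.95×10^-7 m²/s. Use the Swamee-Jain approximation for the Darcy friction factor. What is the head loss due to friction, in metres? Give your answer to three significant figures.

h_f ≈ 122 m

V = 4Q/(πD²) = 4·0.00493/(π·0.0449²) = 3.114 m/s
Re = VD/ν = 3.114·0.0449/7.95×10^-7 = 1.76×10^5 → turbulent
ε/D = 0.042/44.9 = 9.35×10^-4
Swamee-Jain: f = 0.02111
h_f = f(L/D)V²/(2g) = 0.02111·(523/0.0449)·3.114²/(2·9.81) = 121.5 m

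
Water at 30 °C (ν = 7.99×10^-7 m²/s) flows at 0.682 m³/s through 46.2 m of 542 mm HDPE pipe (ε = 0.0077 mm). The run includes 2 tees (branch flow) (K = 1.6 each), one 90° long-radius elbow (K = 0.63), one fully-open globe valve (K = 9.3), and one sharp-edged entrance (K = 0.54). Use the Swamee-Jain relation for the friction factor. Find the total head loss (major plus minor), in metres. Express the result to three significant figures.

H_L ≈ 6.50 m

V = 4Q/(πD²) = 2.956 m/s; V²/2g = 0.4453 m
Re = 2.01×10^6, ε/D = 1.42×10^-5 → f = 0.01088 (Swamee-Jain)
Major: h_f = f(L/D)·V²/2g = 0.01088·85.24·0.4453 = 0.4129 m
Minor: ΣK = 13.7; h_m = ΣK·V²/2g = 6.088 m
Total H_L = 0.4129 + 6.088 = 6.501 m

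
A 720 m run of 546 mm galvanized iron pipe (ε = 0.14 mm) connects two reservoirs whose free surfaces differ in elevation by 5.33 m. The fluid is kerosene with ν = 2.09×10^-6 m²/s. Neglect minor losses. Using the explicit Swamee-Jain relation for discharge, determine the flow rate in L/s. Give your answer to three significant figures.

Q ≈ 526 L/s

Swamee-Jain (Type II): Q = -0.965·√(gD⁵h_f/L)·ln[ε/(3.7D) + √(3.17ν²L/(gD³h_f))]
√(gD⁵h_f/L) = √(9.81·0.546⁵·5.33/720) = 0.05936
ε/(3.7D) = 6.93×10^-5; √(3.17ν²L/(gD³h_f)) = 3.42×10^-5
Q = -0.965·0.05936·ln(1.035×10^-4) = 0.5256 m³/s
Check: V = 2.24 m/s, Re = 5.86×10^5, f = 0.01583, h_f = 5.36 m ≈ 5.33 m ✓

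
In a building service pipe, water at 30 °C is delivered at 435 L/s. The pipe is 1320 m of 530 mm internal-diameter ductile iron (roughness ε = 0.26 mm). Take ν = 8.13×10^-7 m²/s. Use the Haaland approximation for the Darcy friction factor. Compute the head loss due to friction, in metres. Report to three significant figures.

V = 4Q/(πD²) = 4·0.435/(π·0.530²) = 1.972 m/s
Re = VD/ν = 1.972·0.530/8.13×10^-7 = 1.29×10^6 → turbulent
ε/D = 0.26/530 = 4.91×10^-4
Haaland: f = 0.01701
h_f = f(L/D)V²/(2g) = 0.01701·(1320/0.530)·1.972²/(2·9.81) = 8.395 m

h_f ≈ 8.40 m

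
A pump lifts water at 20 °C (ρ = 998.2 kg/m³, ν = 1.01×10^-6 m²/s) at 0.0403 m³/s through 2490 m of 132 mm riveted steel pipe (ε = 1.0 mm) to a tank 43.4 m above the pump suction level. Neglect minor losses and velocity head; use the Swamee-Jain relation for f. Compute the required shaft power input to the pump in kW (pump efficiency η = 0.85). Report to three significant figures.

P_shaft ≈ 155 kW

V = 4Q/(πD²) = 2.945 m/s; Re = 3.85×10^5; ε/D = 0.00758; f = 0.03487
h_f = f(L/D)V²/2g = 290.8 m
Total head H = z + h_f = 43.4 + 290.8 = 334.2 m
P_hyd = ρgQH = 998.2·9.81·0.0403·334.2 = 131.9 kW
P_shaft = P_hyd/η = 131.9/0.85 = 155.1 kW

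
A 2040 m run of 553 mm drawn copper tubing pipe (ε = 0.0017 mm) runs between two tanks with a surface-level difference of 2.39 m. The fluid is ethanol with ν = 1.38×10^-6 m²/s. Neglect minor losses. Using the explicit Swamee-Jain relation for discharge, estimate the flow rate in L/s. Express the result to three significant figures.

Swamee-Jain (Type II): Q = -0.965·√(gD⁵h_f/L)·ln[ε/(3.7D) + √(3.17ν²L/(gD³h_f))]
√(gD⁵h_f/L) = √(9.81·0.553⁵·2.39/2040) = 0.02438
ε/(3.7D) = 8.31×10^-7; √(3.17ν²L/(gD³h_f)) = 5.57×10^-5
Q = -0.965·0.02438·ln(5.656×10^-5) = 0.2301 m³/s
Check: V = 0.958 m/s, Re = 3.84×10^5, f = 0.01377, h_f = 2.38 m ≈ 2.39 m ✓

Q ≈ 230 L/s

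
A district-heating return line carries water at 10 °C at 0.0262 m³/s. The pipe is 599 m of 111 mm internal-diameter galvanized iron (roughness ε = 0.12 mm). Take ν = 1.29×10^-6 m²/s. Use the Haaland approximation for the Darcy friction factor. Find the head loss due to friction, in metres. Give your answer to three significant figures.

V = 4Q/(πD²) = 4·0.0262/(π·0.111²) = 2.707 m/s
Re = VD/ν = 2.707·0.111/1.29×10^-6 = 2.33×10^5 → turbulent
ε/D = 0.12/111 = 0.00108
Haaland: f = 0.02108
h_f = f(L/D)V²/(2g) = 0.02108·(599/0.111)·2.707²/(2·9.81) = 42.49 m

h_f ≈ 42.5 m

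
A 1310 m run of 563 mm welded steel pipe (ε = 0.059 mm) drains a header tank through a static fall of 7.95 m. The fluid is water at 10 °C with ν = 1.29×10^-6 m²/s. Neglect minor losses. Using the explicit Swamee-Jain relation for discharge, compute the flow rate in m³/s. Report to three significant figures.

Q ≈ 0.554 m³/s

Swamee-Jain (Type II): Q = -0.965·√(gD⁵h_f/L)·ln[ε/(3.7D) + √(3.17ν²L/(gD³h_f))]
√(gD⁵h_f/L) = √(9.81·0.563⁵·7.95/1310) = 0.05803
ε/(3.7D) = 2.83×10^-5; √(3.17ν²L/(gD³h_f)) = 2.23×10^-5
Q = -0.965·0.05803·ln(5.061×10^-5) = 0.5539 m³/s
Check: V = 2.23 m/s, Re = 9.71×10^5, f = 0.01361, h_f = 7.99 m ≈ 7.95 m ✓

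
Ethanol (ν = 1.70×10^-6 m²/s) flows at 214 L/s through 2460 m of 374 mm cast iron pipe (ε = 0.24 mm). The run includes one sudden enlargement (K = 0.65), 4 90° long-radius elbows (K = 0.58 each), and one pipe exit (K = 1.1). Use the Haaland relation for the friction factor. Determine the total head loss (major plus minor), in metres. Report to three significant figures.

V = 4Q/(πD²) = 1.948 m/s; V²/2g = 0.1934 m
Re = 4.29×10^5, ε/D = 6.42×10^-4 → f = 0.01853 (Haaland)
Major: h_f = f(L/D)·V²/2g = 0.01853·6578·0.1934 = 23.58 m
Minor: ΣK = 4.07; h_m = ΣK·V²/2g = 0.7871 m
Total H_L = 23.58 + 0.7871 = 24.36 m

H_L ≈ 24.4 m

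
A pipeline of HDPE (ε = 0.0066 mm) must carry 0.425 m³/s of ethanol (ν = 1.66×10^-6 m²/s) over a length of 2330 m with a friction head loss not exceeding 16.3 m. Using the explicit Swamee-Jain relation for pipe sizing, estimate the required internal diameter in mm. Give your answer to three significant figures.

Swamee-Jain (Type III): D = 0.66·[ε^1.25·(LQ²/(gh_f))^4.75 + ν·Q^9.4·(L/(gh_f))^5.2]^0.04
LQ²/(gh_f) = 2.632; L/(gh_f) = 14.57
Term 1 = ε^1.25·(…)^4.75 = 3.32×10^-5; Term 2 = ν·Q^9.4·(…)^5.2 = 5.99×10^-4
D = 0.66·(3.32×10^-5 + 5.99×10^-4)^0.04 = 0.4915 m = 492 mm
Check: V = 2.24 m/s, Re = 6.63×10^5, f = 0.01271, h_f = 15.4 m ≈ 16.3 m ✓

D ≈ 492 mm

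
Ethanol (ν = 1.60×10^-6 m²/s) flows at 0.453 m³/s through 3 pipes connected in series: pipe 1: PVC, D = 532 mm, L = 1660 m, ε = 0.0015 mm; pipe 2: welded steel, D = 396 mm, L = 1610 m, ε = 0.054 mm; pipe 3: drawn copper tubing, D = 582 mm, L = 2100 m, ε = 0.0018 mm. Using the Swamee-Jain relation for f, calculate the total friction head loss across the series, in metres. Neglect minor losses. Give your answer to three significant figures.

H ≈ 54.5 m

Pipe 1: V = 2.038 m/s, Re = 6.78×10^5, ε/D = 2.82×10^-6, f = 0.01246, h_1 = f(L/D)V²/2g = 8.231 m
Pipe 2: V = 3.678 m/s, Re = 9.10×10^5, ε/D = 1.36×10^-4, f = 0.01411, h_2 = f(L/D)V²/2g = 39.55 m
Pipe 3: V = 1.703 m/s, Re = 6.19×10^5, ε/D = 3.09×10^-6, f = 0.01266, h_3 = f(L/D)V²/2g = 6.751 m
Series → Q common, losses add: H = Σh = 54.53 m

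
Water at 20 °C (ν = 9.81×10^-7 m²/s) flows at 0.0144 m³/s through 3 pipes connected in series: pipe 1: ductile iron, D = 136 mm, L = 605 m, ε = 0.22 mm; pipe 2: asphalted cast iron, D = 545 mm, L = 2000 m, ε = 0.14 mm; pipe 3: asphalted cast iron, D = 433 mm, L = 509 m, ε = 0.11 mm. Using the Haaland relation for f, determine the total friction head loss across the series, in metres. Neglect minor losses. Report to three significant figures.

H ≈ 5.26 m

Pipe 1: V = 0.9913 m/s, Re = 1.37×10^5, ε/D = 0.00162, f = 0.02348, h_1 = f(L/D)V²/2g = 5.232 m
Pipe 2: V = 0.06173 m/s, Re = 3.43×10^4, ε/D = 2.57×10^-4, f = 0.02321, h_2 = f(L/D)V²/2g = 0.01654 m
Pipe 3: V = 0.09779 m/s, Re = 4.32×10^4, ε/D = 2.54×10^-4, f = 0.02212, h_3 = f(L/D)V²/2g = 0.01267 m
Series → Q common, losses add: H = Σh = 5.261 m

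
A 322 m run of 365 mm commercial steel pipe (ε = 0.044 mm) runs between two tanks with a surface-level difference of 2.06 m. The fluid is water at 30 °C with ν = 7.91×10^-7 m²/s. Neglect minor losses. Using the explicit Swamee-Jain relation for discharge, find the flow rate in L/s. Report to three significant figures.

Q ≈ 190 L/s

Swamee-Jain (Type II): Q = -0.965·√(gD⁵h_f/L)·ln[ε/(3.7D) + √(3.17ν²L/(gD³h_f))]
√(gD⁵h_f/L) = √(9.81·0.365⁵·2.06/322) = 0.02016
ε/(3.7D) = 3.26×10^-5; √(3.17ν²L/(gD³h_f)) = 2.55×10^-5
Q = -0.965·0.02016·ln(5.807×10^-5) = 0.1898 m³/s
Check: V = 1.81 m/s, Re = 8.37×10^5, f = 0.01400, h_f = 2.07 m ≈ 2.06 m ✓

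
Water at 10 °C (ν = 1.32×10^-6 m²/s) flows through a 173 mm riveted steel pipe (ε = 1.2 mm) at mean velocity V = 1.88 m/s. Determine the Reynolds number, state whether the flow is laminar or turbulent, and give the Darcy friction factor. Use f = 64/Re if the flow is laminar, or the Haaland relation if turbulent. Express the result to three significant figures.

Re = VD/ν = 1.880·0.173/1.32×10^-6 = 2.46×10^5
Re > 4000 → turbulent; ε/D = 0.00694
Haaland: f = 0.03397

Re ≈ 2.46×10^5; turbulent; f ≈ 0.0340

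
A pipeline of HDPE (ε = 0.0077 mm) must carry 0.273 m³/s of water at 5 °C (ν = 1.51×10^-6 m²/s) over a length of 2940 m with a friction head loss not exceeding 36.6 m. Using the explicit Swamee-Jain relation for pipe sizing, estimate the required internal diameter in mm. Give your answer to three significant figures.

D ≈ 368 mm

Swamee-Jain (Type III): D = 0.66·[ε^1.25·(LQ²/(gh_f))^4.75 + ν·Q^9.4·(L/(gh_f))^5.2]^0.04
LQ²/(gh_f) = 0.6103; L/(gh_f) = 8.188
Term 1 = ε^1.25·(…)^4.75 = 3.88×10^-8; Term 2 = ν·Q^9.4·(…)^5.2 = 4.24×10^-7
D = 0.66·(3.88×10^-8 + 4.24×10^-7)^0.04 = 0.3683 m = 368 mm
Check: V = 2.56 m/s, Re = 6.25×10^5, f = 0.01296, h_f = 34.6 m ≈ 36.6 m ✓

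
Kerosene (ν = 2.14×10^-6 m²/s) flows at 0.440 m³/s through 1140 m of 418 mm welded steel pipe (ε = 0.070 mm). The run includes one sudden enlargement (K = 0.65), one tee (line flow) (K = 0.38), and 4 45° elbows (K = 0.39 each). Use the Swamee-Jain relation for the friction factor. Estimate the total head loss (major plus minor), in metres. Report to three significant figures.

H_L ≈ 22.6 m

V = 4Q/(πD²) = 3.206 m/s; V²/2g = 0.5240 m
Re = 6.26×10^5, ε/D = 1.67×10^-4 → f = 0.01490 (Swamee-Jain)
Major: h_f = f(L/D)·V²/2g = 0.01490·2727·0.5240 = 21.29 m
Minor: ΣK = 2.59; h_m = ΣK·V²/2g = 1.357 m
Total H_L = 21.29 + 1.357 = 22.65 m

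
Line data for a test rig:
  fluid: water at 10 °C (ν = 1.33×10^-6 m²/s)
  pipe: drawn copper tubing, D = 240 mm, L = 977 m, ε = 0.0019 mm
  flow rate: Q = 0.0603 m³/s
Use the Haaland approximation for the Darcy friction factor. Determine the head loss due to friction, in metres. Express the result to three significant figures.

h_f ≈ 5.53 m

V = 4Q/(πD²) = 4·0.0603/(π·0.240²) = 1.333 m/s
Re = VD/ν = 1.333·0.240/1.33×10^-6 = 2.41×10^5 → turbulent
ε/D = 0.0019/240 = 7.92×10^-6
Haaland: f = 0.01501
h_f = f(L/D)V²/(2g) = 0.01501·(977/0.240)·1.333²/(2·9.81) = 5.533 m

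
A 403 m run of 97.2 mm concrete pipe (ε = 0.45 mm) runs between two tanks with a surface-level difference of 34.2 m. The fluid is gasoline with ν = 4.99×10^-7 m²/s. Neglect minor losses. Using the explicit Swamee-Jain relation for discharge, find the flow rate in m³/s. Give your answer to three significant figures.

Q ≈ 0.0173 m³/s

Swamee-Jain (Type II): Q = -0.965·√(gD⁵h_f/L)·ln[ε/(3.7D) + √(3.17ν²L/(gD³h_f))]
√(gD⁵h_f/L) = √(9.81·0.0972⁵·34.2/403) = 0.002688
ε/(3.7D) = 0.00125; √(3.17ν²L/(gD³h_f)) = 3.21×10^-5
Q = -0.965·0.002688·ln(0.001283) = 0.01727 m³/s
Check: V = 2.33 m/s, Re = 4.53×10^5, f = 0.03000, h_f = 34.3 m ≈ 34.2 m ✓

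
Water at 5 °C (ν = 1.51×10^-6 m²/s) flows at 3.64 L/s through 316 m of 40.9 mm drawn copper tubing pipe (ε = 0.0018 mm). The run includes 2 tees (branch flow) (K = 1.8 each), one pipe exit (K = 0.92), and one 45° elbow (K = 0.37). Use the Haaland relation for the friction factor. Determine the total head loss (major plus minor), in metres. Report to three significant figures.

H_L ≈ 59.6 m

V = 4Q/(πD²) = 2.771 m/s; V²/2g = 0.3912 m
Re = 7.50×10^4, ε/D = 4.40×10^-5 → f = 0.01909 (Haaland)
Major: h_f = f(L/D)·V²/2g = 0.01909·7726·0.3912 = 57.71 m
Minor: ΣK = 4.89; h_m = ΣK·V²/2g = 1.913 m
Total H_L = 57.71 + 1.913 = 59.62 m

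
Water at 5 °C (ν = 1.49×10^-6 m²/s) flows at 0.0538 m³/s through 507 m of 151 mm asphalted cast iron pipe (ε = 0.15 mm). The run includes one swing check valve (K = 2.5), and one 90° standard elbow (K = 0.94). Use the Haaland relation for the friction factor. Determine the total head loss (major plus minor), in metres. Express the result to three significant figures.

H_L ≈ 33.2 m

V = 4Q/(πD²) = 3.004 m/s; V²/2g = 0.4600 m
Re = 3.04×10^5, ε/D = 9.93×10^-4 → f = 0.02048 (Haaland)
Major: h_f = f(L/D)·V²/2g = 0.02048·3358·0.4600 = 31.64 m
Minor: ΣK = 3.44; h_m = ΣK·V²/2g = 1.582 m
Total H_L = 31.64 + 1.582 = 33.22 m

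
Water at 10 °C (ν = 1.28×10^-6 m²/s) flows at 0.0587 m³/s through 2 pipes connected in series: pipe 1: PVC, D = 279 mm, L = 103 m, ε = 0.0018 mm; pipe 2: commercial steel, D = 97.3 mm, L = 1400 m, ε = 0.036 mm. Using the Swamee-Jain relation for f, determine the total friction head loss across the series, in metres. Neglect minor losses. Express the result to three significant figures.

H ≈ 765 m

Pipe 1: V = 0.9602 m/s, Re = 2.09×10^5, ε/D = 6.45×10^-6, f = 0.01546, h_1 = f(L/D)V²/2g = 0.2681 m
Pipe 2: V = 7.894 m/s, Re = 6.00×10^5, ε/D = 3.70×10^-4, f = 0.01673, h_2 = f(L/D)V²/2g = 764.5 m
Series → Q common, losses add: H = Σh = 764.8 m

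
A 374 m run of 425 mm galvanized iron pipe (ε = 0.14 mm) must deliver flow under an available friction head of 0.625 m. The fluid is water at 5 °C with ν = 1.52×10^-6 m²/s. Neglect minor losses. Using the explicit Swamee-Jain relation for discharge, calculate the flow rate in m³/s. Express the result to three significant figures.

Swamee-Jain (Type II): Q = -0.965·√(gD⁵h_f/L)·ln[ε/(3.7D) + √(3.17ν²L/(gD³h_f))]
√(gD⁵h_f/L) = √(9.81·0.425⁵·0.625/374) = 0.01508
ε/(3.7D) = 8.90×10^-5; √(3.17ν²L/(gD³h_f)) = 7.63×10^-5
Q = -0.965·0.01508·ln(1.653×10^-4) = 0.1267 m³/s
Check: V = 0.893 m/s, Re = 2.50×10^5, f = 0.01756, h_f = 0.628 m ≈ 0.625 m ✓

Q ≈ 0.127 m³/s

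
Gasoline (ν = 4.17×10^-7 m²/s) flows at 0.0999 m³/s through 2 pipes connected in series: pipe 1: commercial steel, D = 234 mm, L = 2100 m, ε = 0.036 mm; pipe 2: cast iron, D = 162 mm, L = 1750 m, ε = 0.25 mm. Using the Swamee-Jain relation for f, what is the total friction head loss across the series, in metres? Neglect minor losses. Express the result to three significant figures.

H ≈ 320 m

Pipe 1: V = 2.323 m/s, Re = 1.30×10^6, ε/D = 1.54×10^-4, f = 0.01401, h_1 = f(L/D)V²/2g = 34.57 m
Pipe 2: V = 4.847 m/s, Re = 1.88×10^6, ε/D = 0.00154, f = 0.02206, h_2 = f(L/D)V²/2g = 285.3 m
Series → Q common, losses add: H = Σh = 319.9 m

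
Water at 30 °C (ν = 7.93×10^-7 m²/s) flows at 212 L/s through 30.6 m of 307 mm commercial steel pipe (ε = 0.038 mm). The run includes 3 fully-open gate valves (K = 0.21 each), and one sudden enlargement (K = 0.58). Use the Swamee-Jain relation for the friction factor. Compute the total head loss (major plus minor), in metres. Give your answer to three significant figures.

V = 4Q/(πD²) = 2.864 m/s; V²/2g = 0.4181 m
Re = 1.11×10^6, ε/D = 1.24×10^-4 → f = 0.01374 (Swamee-Jain)
Major: h_f = f(L/D)·V²/2g = 0.01374·99.67·0.4181 = 0.5726 m
Minor: ΣK = 1.21; h_m = ΣK·V²/2g = 0.5059 m
Total H_L = 0.5726 + 0.5059 = 1.078 m

H_L ≈ 1.08 m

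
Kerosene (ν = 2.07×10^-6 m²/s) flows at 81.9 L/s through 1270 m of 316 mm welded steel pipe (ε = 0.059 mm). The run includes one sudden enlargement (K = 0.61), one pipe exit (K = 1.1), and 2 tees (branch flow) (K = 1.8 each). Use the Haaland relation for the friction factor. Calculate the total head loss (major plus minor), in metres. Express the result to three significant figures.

H_L ≈ 4.17 m

V = 4Q/(πD²) = 1.044 m/s; V²/2g = 0.05558 m
Re = 1.59×10^5, ε/D = 1.87×10^-4 → f = 0.01733 (Haaland)
Major: h_f = f(L/D)·V²/2g = 0.01733·4019·0.05558 = 3.872 m
Minor: ΣK = 5.31; h_m = ΣK·V²/2g = 0.2951 m
Total H_L = 3.872 + 0.2951 = 4.167 m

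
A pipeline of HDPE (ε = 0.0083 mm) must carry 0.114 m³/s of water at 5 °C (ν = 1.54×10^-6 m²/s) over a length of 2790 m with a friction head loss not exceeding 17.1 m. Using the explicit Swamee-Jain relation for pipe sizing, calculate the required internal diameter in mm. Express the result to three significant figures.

Swamee-Jain (Type III): D = 0.66·[ε^1.25·(LQ²/(gh_f))^4.75 + ν·Q^9.4·(L/(gh_f))^5.2]^0.04
LQ²/(gh_f) = 0.2161; L/(gh_f) = 16.63
Term 1 = ε^1.25·(…)^4.75 = 3.08×10^-10; Term 2 = ν·Q^9.4·(…)^5.2 = 4.69×10^-9
D = 0.66·(3.08×10^-10 + 4.69×10^-9)^0.04 = 0.3073 m = 307 mm
Check: V = 1.54 m/s, Re = 3.07×10^5, f = 0.01463, h_f = 16.0 m ≈ 17.1 m ✓

D ≈ 307 mm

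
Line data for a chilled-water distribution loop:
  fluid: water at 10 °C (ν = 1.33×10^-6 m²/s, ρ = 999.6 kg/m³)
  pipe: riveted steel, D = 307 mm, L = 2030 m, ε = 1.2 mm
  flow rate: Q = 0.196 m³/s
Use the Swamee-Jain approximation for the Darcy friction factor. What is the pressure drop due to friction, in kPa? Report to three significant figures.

Δp ≈ 660 kPa

V = 4Q/(πD²) = 4·0.196/(π·0.307²) = 2.648 m/s
Re = VD/ν = 2.648·0.307/1.33×10^-6 = 6.11×10^5 → turbulent
ε/D = 1.2/307 = 0.00391
Swamee-Jain: f = 0.02850
h_f = f(L/D)V²/(2g) = 0.02850·(2030/0.307)·2.648²/(2·9.81) = 67.34 m
Δp = ρg·h_f = 999.6·9.81·67.34 = 660.3 kPa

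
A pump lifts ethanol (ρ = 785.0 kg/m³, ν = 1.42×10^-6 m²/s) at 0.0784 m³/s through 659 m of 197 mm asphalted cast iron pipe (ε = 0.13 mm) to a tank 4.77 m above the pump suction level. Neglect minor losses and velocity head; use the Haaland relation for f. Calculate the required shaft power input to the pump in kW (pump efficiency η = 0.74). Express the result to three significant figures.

P_shaft ≈ 21.2 kW

V = 4Q/(πD²) = 2.572 m/s; Re = 3.57×10^5; ε/D = 6.60×10^-4; f = 0.01878
h_f = f(L/D)V²/2g = 21.19 m
Total head H = z + h_f = 4.77 + 21.19 = 25.96 m
P_hyd = ρgQH = 785.0·9.81·0.0784·25.96 = 15.67 kW
P_shaft = P_hyd/η = 15.67/0.74 = 21.18 kW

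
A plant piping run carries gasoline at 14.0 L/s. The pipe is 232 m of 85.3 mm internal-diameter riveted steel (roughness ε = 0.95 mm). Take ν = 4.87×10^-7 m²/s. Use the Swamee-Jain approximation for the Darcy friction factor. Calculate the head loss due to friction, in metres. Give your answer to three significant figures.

h_f ≈ 32.9 m

V = 4Q/(πD²) = 4·0.0140/(π·0.0853²) = 2.450 m/s
Re = VD/ν = 2.450·0.0853/4.87×10^-7 = 4.29×10^5 → turbulent
ε/D = 0.95/85.3 = 0.0111
Swamee-Jain: f = 0.03954
h_f = f(L/D)V²/(2g) = 0.03954·(232/0.0853)·2.450²/(2·9.81) = 32.90 m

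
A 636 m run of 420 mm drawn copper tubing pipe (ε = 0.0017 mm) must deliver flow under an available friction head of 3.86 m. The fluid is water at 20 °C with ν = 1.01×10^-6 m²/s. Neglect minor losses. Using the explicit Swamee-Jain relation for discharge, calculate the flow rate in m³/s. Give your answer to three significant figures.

Swamee-Jain (Type II): Q = -0.965·√(gD⁵h_f/L)·ln[ε/(3.7D) + √(3.17ν²L/(gD³h_f))]
√(gD⁵h_f/L) = √(9.81·0.420⁵·3.86/636) = 0.02789
ε/(3.7D) = 1.09×10^-6; √(3.17ν²L/(gD³h_f)) = 2.71×10^-5
Q = -0.965·0.02789·ln(2.817×10^-5) = 0.2820 m³/s
Check: V = 2.04 m/s, Re = 8.47×10^5, f = 0.01203, h_f = 3.85 m ≈ 3.86 m ✓

Q ≈ 0.282 m³/s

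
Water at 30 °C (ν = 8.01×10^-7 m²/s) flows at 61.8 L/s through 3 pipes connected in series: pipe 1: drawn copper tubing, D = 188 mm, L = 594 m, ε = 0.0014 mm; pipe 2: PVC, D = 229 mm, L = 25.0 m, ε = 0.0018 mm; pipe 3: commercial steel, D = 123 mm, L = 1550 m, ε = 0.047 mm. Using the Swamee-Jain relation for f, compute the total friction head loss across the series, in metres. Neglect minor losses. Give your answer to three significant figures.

Pipe 1: V = 2.226 m/s, Re = 5.23×10^5, ε/D = 7.45×10^-6, f = 0.01311, h_1 = f(L/D)V²/2g = 10.47 m
Pipe 2: V = 1.500 m/s, Re = 4.29×10^5, ε/D = 7.86×10^-6, f = 0.01357, h_2 = f(L/D)V²/2g = 0.1700 m
Pipe 3: V = 5.201 m/s, Re = 7.99×10^5, ε/D = 3.82×10^-4, f = 0.01659, h_3 = f(L/D)V²/2g = 288.2 m
Series → Q common, losses add: H = Σh = 298.9 m

H ≈ 299 m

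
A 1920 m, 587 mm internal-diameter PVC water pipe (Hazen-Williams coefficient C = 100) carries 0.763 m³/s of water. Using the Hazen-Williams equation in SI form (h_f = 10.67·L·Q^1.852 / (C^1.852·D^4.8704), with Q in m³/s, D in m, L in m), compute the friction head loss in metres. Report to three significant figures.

h_f = 10.67·1920·0.763^1.852 / (100^1.852·0.587^4.8704) = 32.86 m

h_f ≈ 32.9 m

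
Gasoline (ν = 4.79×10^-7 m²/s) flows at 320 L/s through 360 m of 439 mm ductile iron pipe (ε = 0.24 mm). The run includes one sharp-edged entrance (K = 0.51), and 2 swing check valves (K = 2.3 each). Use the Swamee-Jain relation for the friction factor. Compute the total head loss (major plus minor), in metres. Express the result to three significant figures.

H_L ≈ 4.41 m

V = 4Q/(πD²) = 2.114 m/s; V²/2g = 0.2278 m
Re = 1.94×10^6, ε/D = 5.47×10^-4 → f = 0.01736 (Swamee-Jain)
Major: h_f = f(L/D)·V²/2g = 0.01736·820.0·0.2278 = 3.243 m
Minor: ΣK = 5.11; h_m = ΣK·V²/2g = 1.164 m
Total H_L = 3.243 + 1.164 = 4.407 m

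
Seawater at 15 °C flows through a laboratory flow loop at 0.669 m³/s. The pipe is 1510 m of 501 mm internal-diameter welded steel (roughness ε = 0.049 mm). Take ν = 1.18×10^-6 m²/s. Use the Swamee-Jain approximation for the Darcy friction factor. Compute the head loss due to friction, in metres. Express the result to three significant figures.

h_f ≈ 23.2 m

V = 4Q/(πD²) = 4·0.669/(π·0.501²) = 3.394 m/s
Re = VD/ν = 3.394·0.501/1.18×10^-6 = 1.44×10^6 → turbulent
ε/D = 0.049/501 = 9.78×10^-5
Swamee-Jain: f = 0.01310
h_f = f(L/D)V²/(2g) = 0.01310·(1510/0.501)·3.394²/(2·9.81) = 23.18 m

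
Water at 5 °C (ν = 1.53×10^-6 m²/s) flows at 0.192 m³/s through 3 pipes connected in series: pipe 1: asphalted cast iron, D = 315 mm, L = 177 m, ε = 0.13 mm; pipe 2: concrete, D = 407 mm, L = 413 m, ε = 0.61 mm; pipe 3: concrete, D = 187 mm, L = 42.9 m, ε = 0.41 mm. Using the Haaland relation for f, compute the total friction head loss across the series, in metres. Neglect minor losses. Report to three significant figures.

H ≈ 19.3 m

Pipe 1: V = 2.464 m/s, Re = 5.07×10^5, ε/D = 4.13×10^-4, f = 0.01698, h_1 = f(L/D)V²/2g = 2.953 m
Pipe 2: V = 1.476 m/s, Re = 3.93×10^5, ε/D = 0.00150, f = 0.02226, h_2 = f(L/D)V²/2g = 2.508 m
Pipe 3: V = 6.991 m/s, Re = 8.54×10^5, ε/D = 0.00219, f = 0.02423, h_3 = f(L/D)V²/2g = 13.85 m
Series → Q common, losses add: H = Σh = 19.31 m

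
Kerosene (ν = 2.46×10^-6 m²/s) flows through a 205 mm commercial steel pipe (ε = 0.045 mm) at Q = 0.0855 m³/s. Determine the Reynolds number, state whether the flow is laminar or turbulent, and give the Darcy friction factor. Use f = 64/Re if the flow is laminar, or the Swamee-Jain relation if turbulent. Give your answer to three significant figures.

V = 4Q/(πD²) = 2.590 m/s
Re = VD/ν = 2.590·0.205/2.46×10^-6 = 2.16×10^5
Re > 4000 → turbulent; ε/D = 2.20×10^-4
Swamee-Jain: f = 0.01710

Re ≈ 2.16×10^5; turbulent; f ≈ 0.0171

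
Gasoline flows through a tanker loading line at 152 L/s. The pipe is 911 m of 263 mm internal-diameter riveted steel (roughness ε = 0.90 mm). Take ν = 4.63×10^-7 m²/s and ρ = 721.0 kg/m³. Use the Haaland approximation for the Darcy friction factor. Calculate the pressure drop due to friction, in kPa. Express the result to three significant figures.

Δp ≈ 267 kPa

V = 4Q/(πD²) = 4·0.152/(π·0.263²) = 2.798 m/s
Re = VD/ν = 2.798·0.263/4.63×10^-7 = 1.59×10^6 → turbulent
ε/D = 0.90/263 = 0.00342
Haaland: f = 0.02729
h_f = f(L/D)V²/(2g) = 0.02729·(911/0.263)·2.798²/(2·9.81) = 37.71 m
Δp = ρg·h_f = 721.0·9.81·37.71 = 266.7 kPa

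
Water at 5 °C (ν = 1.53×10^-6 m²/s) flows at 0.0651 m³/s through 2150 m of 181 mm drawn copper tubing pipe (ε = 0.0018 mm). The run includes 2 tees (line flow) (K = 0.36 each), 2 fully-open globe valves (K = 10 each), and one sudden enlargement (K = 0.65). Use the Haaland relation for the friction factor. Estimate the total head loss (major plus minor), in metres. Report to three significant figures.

H_L ≈ 62.9 m

V = 4Q/(πD²) = 2.530 m/s; V²/2g = 0.3263 m
Re = 2.99×10^5, ε/D = 9.94×10^-6 → f = 0.01443 (Haaland)
Major: h_f = f(L/D)·V²/2g = 0.01443·11878·0.3263 = 55.92 m
Minor: ΣK = 21.4; h_m = ΣK·V²/2g = 6.972 m
Total H_L = 55.92 + 6.972 = 62.89 m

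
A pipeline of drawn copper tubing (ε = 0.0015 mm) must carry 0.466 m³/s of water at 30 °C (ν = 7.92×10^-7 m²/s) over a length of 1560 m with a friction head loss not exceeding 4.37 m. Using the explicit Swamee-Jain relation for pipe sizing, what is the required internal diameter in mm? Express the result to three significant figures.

D ≈ 597 mm

Swamee-Jain (Type III): D = 0.66·[ε^1.25·(LQ²/(gh_f))^4.75 + ν·Q^9.4·(L/(gh_f))^5.2]^0.04
LQ²/(gh_f) = 7.902; L/(gh_f) = 36.39
Term 1 = ε^1.25·(…)^4.75 = 9.65×10^-4; Term 2 = ν·Q^9.4·(…)^5.2 = 0.0792
D = 0.66·(9.65×10^-4 + 0.0792)^0.04 = 0.5966 m = 597 mm
Check: V = 1.67 m/s, Re = 1.26×10^6, f = 0.01125, h_f = 4.16 m ≈ 4.37 m ✓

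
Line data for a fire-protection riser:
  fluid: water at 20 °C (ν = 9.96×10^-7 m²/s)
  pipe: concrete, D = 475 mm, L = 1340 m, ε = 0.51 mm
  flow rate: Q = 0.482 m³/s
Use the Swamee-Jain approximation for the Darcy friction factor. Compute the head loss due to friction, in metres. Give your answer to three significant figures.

h_f ≈ 21.6 m

V = 4Q/(πD²) = 4·0.482/(π·0.475²) = 2.720 m/s
Re = VD/ν = 2.720·0.475/9.96×10^-7 = 1.30×10^6 → turbulent
ε/D = 0.51/475 = 0.00107
Swamee-Jain: f = 0.02028
h_f = f(L/D)V²/(2g) = 0.02028·(1340/0.475)·2.720²/(2·9.81) = 21.57 m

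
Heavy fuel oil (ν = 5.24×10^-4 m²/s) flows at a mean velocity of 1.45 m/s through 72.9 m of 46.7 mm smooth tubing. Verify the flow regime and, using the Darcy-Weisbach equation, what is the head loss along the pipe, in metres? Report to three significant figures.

h_f ≈ 82.8 m

Re = VD/ν = 1.45·0.04670/5.24×10^-4 = 129 → laminar (Re < 2300)
f = 64/Re = 0.4953
h_f = f(L/D)V²/(2g) = 0.4953·(72.9/0.04670)·1.45²/(2·9.81) = 82.85 m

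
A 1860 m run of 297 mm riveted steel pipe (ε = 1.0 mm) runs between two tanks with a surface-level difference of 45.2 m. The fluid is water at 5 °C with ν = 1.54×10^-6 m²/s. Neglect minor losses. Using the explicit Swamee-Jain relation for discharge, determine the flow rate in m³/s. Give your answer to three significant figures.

Swamee-Jain (Type II): Q = -0.965·√(gD⁵h_f/L)·ln[ε/(3.7D) + √(3.17ν²L/(gD³h_f))]
√(gD⁵h_f/L) = √(9.81·0.297⁵·45.2/1860) = 0.02347
ε/(3.7D) = 9.10×10^-4; √(3.17ν²L/(gD³h_f)) = 3.47×10^-5
Q = -0.965·0.02347·ln(9.447×10^-4) = 0.1577 m³/s
Check: V = 2.28 m/s, Re = 4.39×10^5, f = 0.02744, h_f = 45.4 m ≈ 45.2 m ✓

Q ≈ 0.158 m³/s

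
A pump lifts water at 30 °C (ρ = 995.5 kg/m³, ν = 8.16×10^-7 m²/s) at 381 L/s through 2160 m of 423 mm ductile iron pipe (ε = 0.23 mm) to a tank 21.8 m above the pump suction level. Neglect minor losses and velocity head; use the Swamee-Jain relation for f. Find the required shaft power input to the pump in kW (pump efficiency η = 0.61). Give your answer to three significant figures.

P_shaft ≈ 337 kW

V = 4Q/(πD²) = 2.711 m/s; Re = 1.41×10^6; ε/D = 5.44×10^-4; f = 0.01744
h_f = f(L/D)V²/2g = 33.37 m
Total head H = z + h_f = 21.8 + 33.37 = 55.17 m
P_hyd = ρgQH = 995.5·9.81·0.381·55.17 = 205.3 kW
P_shaft = P_hyd/η = 205.3/0.61 = 336.5 kW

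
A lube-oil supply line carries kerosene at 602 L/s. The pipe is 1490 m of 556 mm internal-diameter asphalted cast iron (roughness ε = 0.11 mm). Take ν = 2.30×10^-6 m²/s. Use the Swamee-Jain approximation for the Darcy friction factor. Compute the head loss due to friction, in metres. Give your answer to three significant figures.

V = 4Q/(πD²) = 4·0.602/(π·0.556²) = 2.479 m/s
Re = VD/ν = 2.479·0.556/2.30×10^-6 = 5.99×10^5 → turbulent
ε/D = 0.11/556 = 1.98×10^-4
Swamee-Jain: f = 0.01526
h_f = f(L/D)V²/(2g) = 0.01526·(1490/0.556)·2.479²/(2·9.81) = 12.82 m

h_f ≈ 12.8 m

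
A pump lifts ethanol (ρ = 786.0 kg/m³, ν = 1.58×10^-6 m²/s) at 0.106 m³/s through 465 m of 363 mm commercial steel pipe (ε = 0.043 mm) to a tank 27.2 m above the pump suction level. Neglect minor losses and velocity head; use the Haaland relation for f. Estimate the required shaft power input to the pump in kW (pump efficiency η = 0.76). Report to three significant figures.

V = 4Q/(πD²) = 1.024 m/s; Re = 2.35×10^5; ε/D = 1.18×10^-4; f = 0.01592
h_f = f(L/D)V²/2g = 1.091 m
Total head H = z + h_f = 27.2 + 1.091 = 28.29 m
P_hyd = ρgQH = 786.0·9.81·0.106·28.29 = 23.12 kW
P_shaft = P_hyd/η = 23.12/0.76 = 30.42 kW

P_shaft ≈ 30.4 kW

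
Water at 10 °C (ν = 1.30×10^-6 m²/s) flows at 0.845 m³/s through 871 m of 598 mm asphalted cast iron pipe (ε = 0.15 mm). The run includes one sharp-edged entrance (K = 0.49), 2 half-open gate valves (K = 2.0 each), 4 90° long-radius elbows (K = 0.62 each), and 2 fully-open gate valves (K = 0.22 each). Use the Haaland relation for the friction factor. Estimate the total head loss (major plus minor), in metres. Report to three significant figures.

H_L ≈ 13.5 m

V = 4Q/(πD²) = 3.009 m/s; V²/2g = 0.4613 m
Re = 1.38×10^6, ε/D = 2.51×10^-4 → f = 0.01495 (Haaland)
Major: h_f = f(L/D)·V²/2g = 0.01495·1457·0.4613 = 10.04 m
Minor: ΣK = 7.41; h_m = ΣK·V²/2g = 3.419 m
Total H_L = 10.04 + 3.419 = 13.46 m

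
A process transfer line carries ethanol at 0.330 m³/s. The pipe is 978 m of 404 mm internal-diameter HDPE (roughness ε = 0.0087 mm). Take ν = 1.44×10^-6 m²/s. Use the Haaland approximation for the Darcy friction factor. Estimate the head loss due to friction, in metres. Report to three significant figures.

V = 4Q/(πD²) = 4·0.330/(π·0.404²) = 2.574 m/s
Re = VD/ν = 2.574·0.404/1.44×10^-6 = 7.22×10^5 → turbulent
ε/D = 0.0087/404 = 2.15×10^-5
Haaland: f = 0.01257
h_f = f(L/D)V²/(2g) = 0.01257·(978/0.404)·2.574²/(2·9.81) = 10.28 m

h_f ≈ 10.3 m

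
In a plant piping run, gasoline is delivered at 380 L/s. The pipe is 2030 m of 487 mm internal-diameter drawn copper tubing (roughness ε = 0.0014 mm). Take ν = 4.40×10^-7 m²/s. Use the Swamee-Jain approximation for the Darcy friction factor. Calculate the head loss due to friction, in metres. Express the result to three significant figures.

V = 4Q/(πD²) = 4·0.380/(π·0.487²) = 2.040 m/s
Re = VD/ν = 2.040·0.487/4.40×10^-7 = 2.26×10^6 → turbulent
ε/D = 0.0014/487 = 2.87×10^-6
Swamee-Jain: f = 0.01029
h_f = f(L/D)V²/(2g) = 0.01029·(2030/0.487)·2.040²/(2·9.81) = 9.096 m

h_f ≈ 9.10 m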